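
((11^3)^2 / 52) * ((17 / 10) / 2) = 30116537 / 1040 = 28958.21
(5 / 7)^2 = 25 / 49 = 0.51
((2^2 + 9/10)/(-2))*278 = -6811/10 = -681.10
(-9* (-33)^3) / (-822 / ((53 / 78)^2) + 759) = -302841099 / 956339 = -316.67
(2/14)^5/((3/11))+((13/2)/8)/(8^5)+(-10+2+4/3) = -58742581893/8811708416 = -6.67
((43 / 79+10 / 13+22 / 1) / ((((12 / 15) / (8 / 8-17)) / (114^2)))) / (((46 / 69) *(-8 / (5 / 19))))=307068975 / 1027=298996.08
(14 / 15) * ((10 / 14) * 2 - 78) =-1072 / 15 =-71.47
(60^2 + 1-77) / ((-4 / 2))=-1762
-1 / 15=-0.07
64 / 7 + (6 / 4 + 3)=191 / 14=13.64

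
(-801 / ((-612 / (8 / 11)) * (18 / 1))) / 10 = 89 / 16830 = 0.01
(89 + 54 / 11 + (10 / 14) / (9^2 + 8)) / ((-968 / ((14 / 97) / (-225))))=107269 / 1723578450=0.00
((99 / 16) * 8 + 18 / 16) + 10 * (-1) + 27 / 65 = 21341 / 520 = 41.04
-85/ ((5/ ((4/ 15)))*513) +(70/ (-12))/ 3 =-30061/ 15390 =-1.95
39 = 39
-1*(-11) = 11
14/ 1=14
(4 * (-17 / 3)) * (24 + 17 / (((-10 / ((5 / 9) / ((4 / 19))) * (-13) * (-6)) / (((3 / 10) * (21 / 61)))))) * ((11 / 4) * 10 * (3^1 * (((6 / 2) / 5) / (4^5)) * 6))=-5123668539 / 32481280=-157.74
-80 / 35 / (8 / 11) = -22 / 7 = -3.14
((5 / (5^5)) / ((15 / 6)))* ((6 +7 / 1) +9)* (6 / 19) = 264 / 59375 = 0.00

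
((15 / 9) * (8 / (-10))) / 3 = -4 / 9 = -0.44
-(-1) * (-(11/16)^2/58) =-0.01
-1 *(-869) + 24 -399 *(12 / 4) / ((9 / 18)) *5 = -11077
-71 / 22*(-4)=142 / 11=12.91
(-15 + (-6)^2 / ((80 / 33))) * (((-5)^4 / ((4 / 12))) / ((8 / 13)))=-14625 / 32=-457.03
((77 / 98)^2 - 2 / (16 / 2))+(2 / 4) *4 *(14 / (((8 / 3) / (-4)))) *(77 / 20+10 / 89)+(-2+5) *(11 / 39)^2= -3666172309 / 22110270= -165.81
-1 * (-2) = 2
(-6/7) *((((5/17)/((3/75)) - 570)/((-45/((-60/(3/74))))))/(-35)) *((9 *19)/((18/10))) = -43052.07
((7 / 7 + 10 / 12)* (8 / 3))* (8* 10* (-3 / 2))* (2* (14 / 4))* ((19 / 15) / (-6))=23408 / 27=866.96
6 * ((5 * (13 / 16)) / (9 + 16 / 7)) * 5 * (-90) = -307125 / 316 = -971.91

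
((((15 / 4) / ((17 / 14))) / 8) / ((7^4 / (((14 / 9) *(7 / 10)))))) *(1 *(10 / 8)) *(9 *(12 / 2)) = 0.01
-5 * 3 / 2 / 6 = -5 / 4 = -1.25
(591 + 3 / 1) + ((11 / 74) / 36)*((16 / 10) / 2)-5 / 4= 3947737 / 6660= 592.75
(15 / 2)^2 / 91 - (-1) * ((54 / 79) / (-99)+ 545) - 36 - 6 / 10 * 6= 506.01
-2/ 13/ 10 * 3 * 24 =-72/ 65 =-1.11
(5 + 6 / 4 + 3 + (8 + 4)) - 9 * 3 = -11 / 2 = -5.50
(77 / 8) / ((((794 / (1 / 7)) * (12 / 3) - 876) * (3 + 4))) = 11 / 170848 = 0.00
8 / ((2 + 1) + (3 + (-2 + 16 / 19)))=38 / 23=1.65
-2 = -2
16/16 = 1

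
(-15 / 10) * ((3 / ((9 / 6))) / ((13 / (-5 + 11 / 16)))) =207 / 208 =1.00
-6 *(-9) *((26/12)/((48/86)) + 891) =386589/8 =48323.62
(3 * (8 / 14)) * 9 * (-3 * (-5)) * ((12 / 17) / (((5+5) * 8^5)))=243 / 487424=0.00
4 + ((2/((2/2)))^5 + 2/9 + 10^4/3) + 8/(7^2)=1486046/441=3369.72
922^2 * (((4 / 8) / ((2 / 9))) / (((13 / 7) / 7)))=7209366.23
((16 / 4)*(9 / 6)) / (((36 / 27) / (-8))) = -36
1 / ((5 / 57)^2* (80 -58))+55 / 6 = 15.07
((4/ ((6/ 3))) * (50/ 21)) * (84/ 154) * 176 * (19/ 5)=12160/ 7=1737.14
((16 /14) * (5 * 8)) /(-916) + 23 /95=29269 /152285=0.19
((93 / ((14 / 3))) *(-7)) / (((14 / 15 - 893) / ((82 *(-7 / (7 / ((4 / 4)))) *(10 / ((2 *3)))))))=-285975 / 13381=-21.37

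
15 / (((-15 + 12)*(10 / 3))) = -3 / 2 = -1.50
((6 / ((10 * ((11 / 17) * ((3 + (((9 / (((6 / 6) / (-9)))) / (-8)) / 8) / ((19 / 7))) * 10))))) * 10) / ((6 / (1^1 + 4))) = 10336 / 46365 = 0.22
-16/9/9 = -16/81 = -0.20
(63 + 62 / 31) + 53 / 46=66.15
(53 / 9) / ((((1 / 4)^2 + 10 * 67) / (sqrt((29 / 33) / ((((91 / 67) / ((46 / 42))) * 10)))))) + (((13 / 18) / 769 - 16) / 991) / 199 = -221459 / 2729766978 + 424 * sqrt(63905270) / 1448782335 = 0.00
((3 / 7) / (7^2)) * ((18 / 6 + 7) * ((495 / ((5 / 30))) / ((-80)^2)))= 891 / 21952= 0.04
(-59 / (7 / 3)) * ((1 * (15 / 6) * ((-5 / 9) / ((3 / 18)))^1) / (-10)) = -295 / 14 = -21.07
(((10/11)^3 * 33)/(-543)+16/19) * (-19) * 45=-14913720/21901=-680.96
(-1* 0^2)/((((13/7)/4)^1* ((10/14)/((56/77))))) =0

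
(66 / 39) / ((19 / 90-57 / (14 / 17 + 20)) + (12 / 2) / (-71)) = -4147110 / 6397651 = -0.65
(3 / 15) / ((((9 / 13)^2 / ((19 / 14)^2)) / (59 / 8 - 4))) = 61009 / 23520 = 2.59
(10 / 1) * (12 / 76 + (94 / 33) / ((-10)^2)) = 5843 / 3135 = 1.86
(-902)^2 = 813604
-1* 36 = -36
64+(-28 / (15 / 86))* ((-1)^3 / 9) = 11048 / 135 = 81.84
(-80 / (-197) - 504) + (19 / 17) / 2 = -3369329 / 6698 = -503.04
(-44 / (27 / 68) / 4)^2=767.50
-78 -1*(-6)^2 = -114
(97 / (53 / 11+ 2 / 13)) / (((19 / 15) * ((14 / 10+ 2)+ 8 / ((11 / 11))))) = 346775 / 256671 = 1.35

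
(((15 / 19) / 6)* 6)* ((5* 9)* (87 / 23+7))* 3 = 502200 / 437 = 1149.20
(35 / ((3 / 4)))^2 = 19600 / 9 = 2177.78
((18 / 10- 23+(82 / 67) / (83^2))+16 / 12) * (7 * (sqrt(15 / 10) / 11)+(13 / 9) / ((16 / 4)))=-481405904 * sqrt(6) / 76157895- 447019768 / 62311005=-22.66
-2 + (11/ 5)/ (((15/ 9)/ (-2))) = -116/ 25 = -4.64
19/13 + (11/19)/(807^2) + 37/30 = 4334931857/1608585030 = 2.69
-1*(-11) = 11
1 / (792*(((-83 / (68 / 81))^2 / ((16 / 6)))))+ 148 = 1986755336548 / 13424022513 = 148.00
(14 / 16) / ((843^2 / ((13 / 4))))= 91 / 22740768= 0.00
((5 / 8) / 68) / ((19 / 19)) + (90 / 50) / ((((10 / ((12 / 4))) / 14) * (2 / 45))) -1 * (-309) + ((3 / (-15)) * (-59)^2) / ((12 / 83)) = -35383997 / 8160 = -4336.27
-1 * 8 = -8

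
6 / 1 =6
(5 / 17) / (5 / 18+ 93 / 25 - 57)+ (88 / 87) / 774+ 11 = 150110437951 / 13651668423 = 11.00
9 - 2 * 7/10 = 38/5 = 7.60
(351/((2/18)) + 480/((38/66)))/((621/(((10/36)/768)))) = 42145/18123264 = 0.00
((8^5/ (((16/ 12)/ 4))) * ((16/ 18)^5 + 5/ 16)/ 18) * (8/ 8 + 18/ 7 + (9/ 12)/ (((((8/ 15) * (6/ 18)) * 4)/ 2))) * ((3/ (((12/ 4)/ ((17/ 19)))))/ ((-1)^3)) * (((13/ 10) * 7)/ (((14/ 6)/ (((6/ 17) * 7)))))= -232007.84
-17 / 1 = -17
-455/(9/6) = -910/3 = -303.33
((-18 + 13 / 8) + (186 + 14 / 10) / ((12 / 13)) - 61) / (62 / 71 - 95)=-1070467 / 801960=-1.33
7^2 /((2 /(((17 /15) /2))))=833 /60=13.88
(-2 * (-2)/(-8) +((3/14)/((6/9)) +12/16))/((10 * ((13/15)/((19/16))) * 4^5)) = 57/745472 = 0.00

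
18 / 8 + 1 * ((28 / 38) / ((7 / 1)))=179 / 76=2.36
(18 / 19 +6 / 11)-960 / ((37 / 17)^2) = -57557832 / 286121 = -201.17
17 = 17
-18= -18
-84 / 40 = -21 / 10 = -2.10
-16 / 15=-1.07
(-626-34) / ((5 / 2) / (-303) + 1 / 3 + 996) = -399960 / 603773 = -0.66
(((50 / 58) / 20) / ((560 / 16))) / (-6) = -1 / 4872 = -0.00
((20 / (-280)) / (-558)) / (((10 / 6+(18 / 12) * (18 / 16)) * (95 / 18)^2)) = 432 / 315306425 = 0.00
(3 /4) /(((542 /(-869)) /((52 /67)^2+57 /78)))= -405636165 /253035952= -1.60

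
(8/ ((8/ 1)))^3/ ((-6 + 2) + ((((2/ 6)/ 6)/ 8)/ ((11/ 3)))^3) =-147197952/ 588791807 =-0.25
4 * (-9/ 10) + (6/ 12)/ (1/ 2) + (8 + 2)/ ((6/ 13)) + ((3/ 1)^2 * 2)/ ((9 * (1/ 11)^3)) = 40216/ 15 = 2681.07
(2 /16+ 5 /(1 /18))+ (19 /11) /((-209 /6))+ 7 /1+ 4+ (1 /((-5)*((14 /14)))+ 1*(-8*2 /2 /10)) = 96873 /968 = 100.08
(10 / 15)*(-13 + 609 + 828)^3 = 5775106048 / 3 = 1925035349.33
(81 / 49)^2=6561 / 2401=2.73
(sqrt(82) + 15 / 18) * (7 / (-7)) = -sqrt(82) - 5 / 6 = -9.89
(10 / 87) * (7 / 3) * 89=6230 / 261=23.87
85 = 85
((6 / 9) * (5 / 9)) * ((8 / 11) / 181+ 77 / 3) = 1533310 / 161271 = 9.51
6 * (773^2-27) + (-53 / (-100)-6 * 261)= 358344653 / 100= 3583446.53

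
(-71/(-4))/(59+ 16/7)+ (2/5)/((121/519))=189263/94380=2.01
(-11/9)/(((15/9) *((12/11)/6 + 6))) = -121/1020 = -0.12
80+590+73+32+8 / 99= 76733 / 99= 775.08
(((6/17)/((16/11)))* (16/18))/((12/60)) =55/51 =1.08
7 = 7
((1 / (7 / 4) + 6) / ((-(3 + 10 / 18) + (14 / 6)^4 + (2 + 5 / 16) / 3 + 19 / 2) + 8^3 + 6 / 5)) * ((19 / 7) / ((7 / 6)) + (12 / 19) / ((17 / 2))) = 11326443840 / 394534142359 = 0.03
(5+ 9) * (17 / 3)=79.33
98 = 98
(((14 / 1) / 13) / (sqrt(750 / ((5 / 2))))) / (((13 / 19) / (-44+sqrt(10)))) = 133*sqrt(3)*(-44+sqrt(10)) / 2535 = -3.71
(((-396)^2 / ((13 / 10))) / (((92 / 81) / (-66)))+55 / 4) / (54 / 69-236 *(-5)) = -8383366915 / 1412216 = -5936.32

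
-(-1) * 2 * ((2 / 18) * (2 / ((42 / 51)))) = 0.54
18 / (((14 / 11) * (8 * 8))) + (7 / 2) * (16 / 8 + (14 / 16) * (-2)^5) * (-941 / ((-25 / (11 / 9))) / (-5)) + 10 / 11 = 4648150373 / 5544000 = 838.41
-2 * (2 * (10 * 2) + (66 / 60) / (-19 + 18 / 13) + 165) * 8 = -3754456 / 1145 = -3279.00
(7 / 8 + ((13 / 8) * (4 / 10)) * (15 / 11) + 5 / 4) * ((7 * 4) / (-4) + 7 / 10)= -3339 / 176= -18.97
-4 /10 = -2 /5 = -0.40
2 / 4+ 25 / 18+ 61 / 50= 1399 / 450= 3.11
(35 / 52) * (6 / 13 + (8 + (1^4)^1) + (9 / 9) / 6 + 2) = 31745 / 4056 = 7.83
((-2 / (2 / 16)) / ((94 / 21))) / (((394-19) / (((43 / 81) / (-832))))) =301 / 49491000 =0.00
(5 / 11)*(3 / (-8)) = -15 / 88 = -0.17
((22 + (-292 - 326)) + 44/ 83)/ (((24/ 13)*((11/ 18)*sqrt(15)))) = -160628*sqrt(15)/ 4565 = -136.28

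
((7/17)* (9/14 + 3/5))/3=0.17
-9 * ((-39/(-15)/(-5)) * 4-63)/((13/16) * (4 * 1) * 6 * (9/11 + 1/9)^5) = 46417824335619/1071007475200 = 43.34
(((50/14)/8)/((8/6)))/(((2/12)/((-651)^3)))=-8868035925/16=-554252245.31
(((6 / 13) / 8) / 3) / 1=1 / 52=0.02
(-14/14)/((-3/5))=1.67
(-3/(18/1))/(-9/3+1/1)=1/12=0.08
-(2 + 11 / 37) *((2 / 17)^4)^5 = -0.00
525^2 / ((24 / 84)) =1929375 / 2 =964687.50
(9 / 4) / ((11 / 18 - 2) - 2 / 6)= -81 / 62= -1.31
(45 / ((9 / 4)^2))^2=6400 / 81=79.01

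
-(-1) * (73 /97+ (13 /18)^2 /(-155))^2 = 13320069210889 /23729953395600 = 0.56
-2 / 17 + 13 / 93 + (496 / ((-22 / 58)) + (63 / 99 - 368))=-2648140 / 1581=-1674.98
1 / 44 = 0.02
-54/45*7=-42/5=-8.40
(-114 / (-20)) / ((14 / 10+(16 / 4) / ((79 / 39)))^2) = 1778685 / 3553778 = 0.50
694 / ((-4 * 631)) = -347 / 1262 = -0.27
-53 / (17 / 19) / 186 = -1007 / 3162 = -0.32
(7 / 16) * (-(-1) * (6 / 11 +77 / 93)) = 9835 / 16368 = 0.60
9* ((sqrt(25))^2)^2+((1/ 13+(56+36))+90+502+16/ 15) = 1230478/ 195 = 6310.14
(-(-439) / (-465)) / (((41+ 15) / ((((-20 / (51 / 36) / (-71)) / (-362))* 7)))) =439 / 6772477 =0.00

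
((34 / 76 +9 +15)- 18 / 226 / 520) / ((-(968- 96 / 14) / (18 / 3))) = -573170829 / 3755704160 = -0.15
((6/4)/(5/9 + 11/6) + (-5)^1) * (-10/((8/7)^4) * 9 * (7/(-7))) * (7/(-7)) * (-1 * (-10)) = 2306.56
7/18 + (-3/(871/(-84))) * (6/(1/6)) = 169393/15678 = 10.80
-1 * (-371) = 371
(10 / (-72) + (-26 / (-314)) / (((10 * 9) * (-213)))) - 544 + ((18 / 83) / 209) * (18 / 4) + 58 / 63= -397049638603979 / 730927294020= -543.21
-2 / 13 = -0.15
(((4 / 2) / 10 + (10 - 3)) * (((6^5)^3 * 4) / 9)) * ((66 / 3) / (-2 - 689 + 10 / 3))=-496515343712256 / 10315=-48135273263.43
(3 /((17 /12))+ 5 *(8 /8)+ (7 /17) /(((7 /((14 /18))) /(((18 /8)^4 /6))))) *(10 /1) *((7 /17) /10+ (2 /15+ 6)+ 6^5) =252632964577 /443904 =569116.22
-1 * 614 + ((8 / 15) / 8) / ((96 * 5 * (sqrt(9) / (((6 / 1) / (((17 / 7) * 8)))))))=-300614393 / 489600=-614.00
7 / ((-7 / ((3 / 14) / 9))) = -1 / 42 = -0.02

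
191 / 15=12.73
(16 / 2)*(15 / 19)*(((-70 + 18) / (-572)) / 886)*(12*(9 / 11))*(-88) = -51840 / 92587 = -0.56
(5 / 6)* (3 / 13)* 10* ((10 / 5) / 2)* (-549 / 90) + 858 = 846.27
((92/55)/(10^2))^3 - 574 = -1492175769083/2599609375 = -574.00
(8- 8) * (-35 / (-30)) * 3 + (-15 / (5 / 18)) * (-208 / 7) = 11232 / 7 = 1604.57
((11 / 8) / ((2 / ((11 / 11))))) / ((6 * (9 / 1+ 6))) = 11 / 1440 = 0.01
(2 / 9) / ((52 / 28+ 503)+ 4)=7 / 16029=0.00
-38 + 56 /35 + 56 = 98 /5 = 19.60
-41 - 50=-91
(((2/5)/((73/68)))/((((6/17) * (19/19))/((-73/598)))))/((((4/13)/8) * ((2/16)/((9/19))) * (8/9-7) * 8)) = 31212/120175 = 0.26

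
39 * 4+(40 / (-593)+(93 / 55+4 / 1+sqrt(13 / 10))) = 162.76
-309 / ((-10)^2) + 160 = 15691 / 100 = 156.91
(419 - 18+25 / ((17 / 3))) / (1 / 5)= 2027.06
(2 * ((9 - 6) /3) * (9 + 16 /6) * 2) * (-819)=-38220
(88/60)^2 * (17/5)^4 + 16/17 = 689460788/2390625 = 288.40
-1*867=-867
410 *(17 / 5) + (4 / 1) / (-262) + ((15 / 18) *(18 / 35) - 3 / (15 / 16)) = 6378713 / 4585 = 1391.21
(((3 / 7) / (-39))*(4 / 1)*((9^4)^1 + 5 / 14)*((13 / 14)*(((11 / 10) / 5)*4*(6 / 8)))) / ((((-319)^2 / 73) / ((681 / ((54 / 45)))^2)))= -1036615128009 / 25384744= -40836.15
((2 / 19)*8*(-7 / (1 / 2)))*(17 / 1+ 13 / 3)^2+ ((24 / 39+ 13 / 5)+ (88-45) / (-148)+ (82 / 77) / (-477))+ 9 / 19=-11999230314811 / 2237775540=-5362.12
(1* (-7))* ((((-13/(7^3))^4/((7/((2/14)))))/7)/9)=-0.00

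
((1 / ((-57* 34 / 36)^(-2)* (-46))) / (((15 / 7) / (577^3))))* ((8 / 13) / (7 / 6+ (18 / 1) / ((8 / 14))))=-20041604342857 / 188370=-106394884.23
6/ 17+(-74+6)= -1150/ 17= -67.65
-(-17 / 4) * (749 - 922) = -2941 / 4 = -735.25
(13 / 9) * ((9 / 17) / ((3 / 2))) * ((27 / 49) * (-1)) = -234 / 833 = -0.28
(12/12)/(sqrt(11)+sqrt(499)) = 1/(sqrt(11)+sqrt(499)) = 0.04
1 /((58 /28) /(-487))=-6818 /29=-235.10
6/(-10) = -0.60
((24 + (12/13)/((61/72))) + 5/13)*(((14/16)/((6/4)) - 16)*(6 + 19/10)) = -59047523/19032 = -3102.54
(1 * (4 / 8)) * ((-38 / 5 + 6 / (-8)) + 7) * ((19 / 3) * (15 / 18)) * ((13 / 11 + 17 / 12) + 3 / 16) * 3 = -83847 / 2816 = -29.78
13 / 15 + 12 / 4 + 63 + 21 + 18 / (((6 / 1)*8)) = 10589 / 120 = 88.24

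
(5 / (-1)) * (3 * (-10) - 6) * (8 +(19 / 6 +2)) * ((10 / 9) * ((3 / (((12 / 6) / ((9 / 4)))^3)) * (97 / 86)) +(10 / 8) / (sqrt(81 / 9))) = 150528575 / 11008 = 13674.47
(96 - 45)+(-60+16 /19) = -155 /19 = -8.16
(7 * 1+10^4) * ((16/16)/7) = 1429.57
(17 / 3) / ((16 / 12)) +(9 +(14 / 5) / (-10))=1297 / 100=12.97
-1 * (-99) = 99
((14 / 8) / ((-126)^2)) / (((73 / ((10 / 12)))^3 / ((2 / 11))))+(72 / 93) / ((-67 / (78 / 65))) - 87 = -3788637284043267443 / 43540615439133120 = -87.01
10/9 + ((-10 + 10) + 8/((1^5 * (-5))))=-22/45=-0.49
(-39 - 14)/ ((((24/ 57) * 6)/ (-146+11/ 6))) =3024.50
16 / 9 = 1.78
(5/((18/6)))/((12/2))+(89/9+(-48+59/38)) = -2068/57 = -36.28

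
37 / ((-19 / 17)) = -629 / 19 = -33.11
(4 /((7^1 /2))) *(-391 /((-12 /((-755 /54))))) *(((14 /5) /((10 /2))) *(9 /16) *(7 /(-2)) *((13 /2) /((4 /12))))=5372731 /480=11193.19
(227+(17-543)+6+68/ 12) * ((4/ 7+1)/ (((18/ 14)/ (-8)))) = 75856/ 27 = 2809.48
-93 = -93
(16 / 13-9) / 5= -101 / 65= -1.55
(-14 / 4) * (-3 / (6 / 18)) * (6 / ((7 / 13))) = 351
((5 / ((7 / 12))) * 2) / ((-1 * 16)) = -15 / 14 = -1.07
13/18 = 0.72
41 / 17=2.41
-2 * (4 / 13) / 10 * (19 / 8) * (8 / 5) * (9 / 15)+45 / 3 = 24147 / 1625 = 14.86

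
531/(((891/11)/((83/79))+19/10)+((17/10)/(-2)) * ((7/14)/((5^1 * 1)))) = 2938200/436643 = 6.73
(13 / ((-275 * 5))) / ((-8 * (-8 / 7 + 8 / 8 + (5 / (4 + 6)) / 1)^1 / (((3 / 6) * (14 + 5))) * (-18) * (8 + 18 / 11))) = -0.00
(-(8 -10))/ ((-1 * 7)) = -2/ 7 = -0.29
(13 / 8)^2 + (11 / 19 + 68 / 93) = 446783 / 113088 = 3.95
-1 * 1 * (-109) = 109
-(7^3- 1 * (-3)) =-346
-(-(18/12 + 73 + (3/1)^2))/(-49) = -167/98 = -1.70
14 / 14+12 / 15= 9 / 5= 1.80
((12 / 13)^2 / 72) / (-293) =-2 / 49517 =-0.00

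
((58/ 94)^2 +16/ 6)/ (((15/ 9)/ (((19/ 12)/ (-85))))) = -76741/ 2253180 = -0.03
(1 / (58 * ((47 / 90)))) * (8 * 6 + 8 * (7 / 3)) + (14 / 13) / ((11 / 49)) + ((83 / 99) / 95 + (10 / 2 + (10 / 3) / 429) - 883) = -145147236293 / 166647195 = -870.99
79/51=1.55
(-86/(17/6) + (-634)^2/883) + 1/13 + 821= 1245.94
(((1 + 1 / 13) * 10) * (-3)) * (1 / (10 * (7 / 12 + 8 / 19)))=-9576 / 2977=-3.22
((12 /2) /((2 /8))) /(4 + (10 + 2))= 1.50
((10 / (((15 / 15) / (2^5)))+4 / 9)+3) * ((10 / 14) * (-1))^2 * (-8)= -582200 / 441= -1320.18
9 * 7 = 63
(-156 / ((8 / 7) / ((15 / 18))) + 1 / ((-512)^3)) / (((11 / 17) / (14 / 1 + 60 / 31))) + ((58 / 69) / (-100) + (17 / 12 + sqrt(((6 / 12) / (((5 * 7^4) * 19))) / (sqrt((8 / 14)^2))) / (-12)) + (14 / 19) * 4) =-699282784568212379 / 250009039667200 - sqrt(1330) / 223440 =-2797.03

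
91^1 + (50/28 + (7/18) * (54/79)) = 102915/1106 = 93.05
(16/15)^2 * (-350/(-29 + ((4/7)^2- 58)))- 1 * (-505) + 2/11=214336987/420453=509.78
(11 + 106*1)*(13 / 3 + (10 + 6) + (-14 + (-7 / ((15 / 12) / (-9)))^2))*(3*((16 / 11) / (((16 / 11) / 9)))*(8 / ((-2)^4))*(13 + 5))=1809983799 / 25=72399351.96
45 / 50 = 9 / 10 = 0.90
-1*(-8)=8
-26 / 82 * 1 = -13 / 41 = -0.32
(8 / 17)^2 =64 / 289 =0.22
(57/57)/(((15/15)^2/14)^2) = 196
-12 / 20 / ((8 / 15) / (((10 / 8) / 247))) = -45 / 7904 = -0.01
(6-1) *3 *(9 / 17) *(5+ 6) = 1485 / 17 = 87.35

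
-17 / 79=-0.22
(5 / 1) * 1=5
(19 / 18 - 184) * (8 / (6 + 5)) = -13172 / 99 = -133.05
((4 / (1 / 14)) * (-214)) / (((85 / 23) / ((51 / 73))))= -826896 / 365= -2265.47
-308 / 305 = -1.01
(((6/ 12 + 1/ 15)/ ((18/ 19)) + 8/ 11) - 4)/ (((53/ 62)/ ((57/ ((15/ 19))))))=-225.90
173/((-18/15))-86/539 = -466751/3234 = -144.33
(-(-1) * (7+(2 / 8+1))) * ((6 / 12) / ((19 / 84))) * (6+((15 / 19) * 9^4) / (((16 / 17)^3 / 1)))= 335398028427 / 2957312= 113413.14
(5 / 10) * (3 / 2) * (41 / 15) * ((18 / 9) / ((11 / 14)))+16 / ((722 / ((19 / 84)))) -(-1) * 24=641303 / 21945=29.22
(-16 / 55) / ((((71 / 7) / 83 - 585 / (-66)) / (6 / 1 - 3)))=-55776 / 574285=-0.10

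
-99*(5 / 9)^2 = -30.56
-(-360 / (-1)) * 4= -1440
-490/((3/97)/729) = -11549790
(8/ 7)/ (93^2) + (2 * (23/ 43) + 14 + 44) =153779564/ 2603349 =59.07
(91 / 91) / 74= 1 / 74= 0.01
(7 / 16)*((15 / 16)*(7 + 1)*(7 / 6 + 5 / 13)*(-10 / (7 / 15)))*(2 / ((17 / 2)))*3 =-136125 / 1768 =-76.99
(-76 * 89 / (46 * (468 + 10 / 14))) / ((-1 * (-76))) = -623 / 150926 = -0.00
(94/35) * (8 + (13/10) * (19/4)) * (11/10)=41877/1000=41.88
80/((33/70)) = 5600/33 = 169.70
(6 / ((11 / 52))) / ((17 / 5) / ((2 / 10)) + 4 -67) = -156 / 253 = -0.62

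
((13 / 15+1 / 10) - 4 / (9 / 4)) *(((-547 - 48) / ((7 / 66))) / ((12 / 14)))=95557 / 18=5308.72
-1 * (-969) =969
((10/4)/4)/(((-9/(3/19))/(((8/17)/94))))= -5/91086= -0.00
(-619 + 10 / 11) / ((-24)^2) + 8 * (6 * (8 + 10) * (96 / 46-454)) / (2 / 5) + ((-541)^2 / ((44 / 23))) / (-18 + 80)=-4398600686399 / 4517568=-973665.63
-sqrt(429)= -20.71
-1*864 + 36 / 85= -73404 / 85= -863.58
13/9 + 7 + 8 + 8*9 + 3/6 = 88.94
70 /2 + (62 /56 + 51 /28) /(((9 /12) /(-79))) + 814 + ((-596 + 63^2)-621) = 69143 /21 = 3292.52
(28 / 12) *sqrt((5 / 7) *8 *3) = 2 *sqrt(210) / 3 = 9.66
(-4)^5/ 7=-1024/ 7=-146.29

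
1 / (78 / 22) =11 / 39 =0.28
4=4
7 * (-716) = -5012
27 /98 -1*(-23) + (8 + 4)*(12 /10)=37.68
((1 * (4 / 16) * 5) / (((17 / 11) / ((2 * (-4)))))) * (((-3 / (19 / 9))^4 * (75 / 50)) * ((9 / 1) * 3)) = -2367569655 / 2215457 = -1068.66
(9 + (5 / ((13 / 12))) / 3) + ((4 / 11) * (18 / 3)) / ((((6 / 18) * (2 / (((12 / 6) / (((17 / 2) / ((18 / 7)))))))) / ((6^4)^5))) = 123197914796362218629 / 17017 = 7239696468023871.34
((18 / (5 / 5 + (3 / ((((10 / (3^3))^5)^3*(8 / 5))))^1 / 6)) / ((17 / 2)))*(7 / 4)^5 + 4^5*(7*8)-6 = 411386802076798063488209954 / 7174767201623453268133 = 57338.00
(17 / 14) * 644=782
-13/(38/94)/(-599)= 611/11381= 0.05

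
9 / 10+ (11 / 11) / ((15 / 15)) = 19 / 10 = 1.90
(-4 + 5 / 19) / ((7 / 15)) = -1065 / 133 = -8.01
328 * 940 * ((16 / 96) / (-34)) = -77080 / 51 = -1511.37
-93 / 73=-1.27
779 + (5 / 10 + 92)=1743 / 2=871.50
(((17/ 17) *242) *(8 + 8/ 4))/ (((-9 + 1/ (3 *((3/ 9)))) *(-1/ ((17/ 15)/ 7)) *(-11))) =-187/ 42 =-4.45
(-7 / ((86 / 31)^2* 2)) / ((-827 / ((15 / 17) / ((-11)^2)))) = 100905 / 25163248088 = 0.00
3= 3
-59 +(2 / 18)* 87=-148 / 3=-49.33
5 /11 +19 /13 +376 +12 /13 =54174 /143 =378.84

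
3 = 3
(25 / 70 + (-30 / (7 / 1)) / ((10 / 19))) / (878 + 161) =-0.01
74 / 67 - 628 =-42002 / 67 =-626.90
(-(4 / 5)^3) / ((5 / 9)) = -576 / 625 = -0.92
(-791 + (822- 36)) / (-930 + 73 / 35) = 175 / 32477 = 0.01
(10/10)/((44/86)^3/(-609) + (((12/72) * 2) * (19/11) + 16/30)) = 2663086965/2953019903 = 0.90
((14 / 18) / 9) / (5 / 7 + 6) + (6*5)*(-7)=-799421 / 3807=-209.99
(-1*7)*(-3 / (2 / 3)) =63 / 2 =31.50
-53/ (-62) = 53/ 62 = 0.85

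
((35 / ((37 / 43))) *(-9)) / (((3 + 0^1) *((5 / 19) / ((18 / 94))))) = -154413 / 1739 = -88.79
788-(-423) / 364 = 789.16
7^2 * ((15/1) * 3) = 2205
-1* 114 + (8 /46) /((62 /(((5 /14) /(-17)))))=-9672563 /84847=-114.00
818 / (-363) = -818 / 363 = -2.25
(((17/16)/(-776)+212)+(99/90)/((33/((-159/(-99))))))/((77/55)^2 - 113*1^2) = -1.91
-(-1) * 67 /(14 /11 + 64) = 737 /718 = 1.03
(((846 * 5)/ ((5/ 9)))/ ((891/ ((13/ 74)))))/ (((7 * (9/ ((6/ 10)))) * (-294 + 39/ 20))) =-2444/ 49923027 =-0.00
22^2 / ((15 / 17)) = 8228 / 15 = 548.53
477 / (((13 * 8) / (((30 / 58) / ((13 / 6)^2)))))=64395 / 127426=0.51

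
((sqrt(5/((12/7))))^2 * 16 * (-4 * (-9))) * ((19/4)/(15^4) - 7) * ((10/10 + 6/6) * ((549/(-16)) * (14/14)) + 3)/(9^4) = 69456569/590490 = 117.63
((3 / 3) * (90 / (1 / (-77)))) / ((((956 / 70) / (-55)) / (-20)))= -558169.46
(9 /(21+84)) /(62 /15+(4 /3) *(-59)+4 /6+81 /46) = -414 /348271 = -0.00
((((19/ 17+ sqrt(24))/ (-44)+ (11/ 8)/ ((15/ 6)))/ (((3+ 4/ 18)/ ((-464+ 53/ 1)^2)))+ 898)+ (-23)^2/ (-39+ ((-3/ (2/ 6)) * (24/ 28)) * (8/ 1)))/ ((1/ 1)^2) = 217114226171/ 7646430 - 1520289 * sqrt(6)/ 638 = 22557.31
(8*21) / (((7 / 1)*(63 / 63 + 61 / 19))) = 57 / 10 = 5.70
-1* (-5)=5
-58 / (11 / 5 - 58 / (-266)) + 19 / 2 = -11647 / 804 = -14.49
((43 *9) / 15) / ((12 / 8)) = 17.20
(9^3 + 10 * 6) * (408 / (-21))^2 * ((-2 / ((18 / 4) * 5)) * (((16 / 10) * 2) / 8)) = -38915584 / 3675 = -10589.27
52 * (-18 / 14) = -468 / 7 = -66.86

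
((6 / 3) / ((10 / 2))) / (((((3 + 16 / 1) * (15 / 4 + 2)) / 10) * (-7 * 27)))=-16 / 82593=-0.00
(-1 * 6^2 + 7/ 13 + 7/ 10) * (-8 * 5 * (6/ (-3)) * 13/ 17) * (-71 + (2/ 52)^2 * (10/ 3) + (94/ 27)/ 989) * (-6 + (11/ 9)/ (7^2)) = -1795219008924260/ 1990147887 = -902053.07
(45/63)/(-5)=-1/7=-0.14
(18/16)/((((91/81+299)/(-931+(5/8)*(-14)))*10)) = -2740311/7779200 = -0.35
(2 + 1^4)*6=18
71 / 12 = 5.92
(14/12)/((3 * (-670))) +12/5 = 2.40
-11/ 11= -1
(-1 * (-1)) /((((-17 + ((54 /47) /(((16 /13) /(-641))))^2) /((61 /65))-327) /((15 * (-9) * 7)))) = -0.00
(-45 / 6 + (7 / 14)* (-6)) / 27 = -7 / 18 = -0.39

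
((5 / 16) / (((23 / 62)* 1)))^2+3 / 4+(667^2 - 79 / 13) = 195806073589 / 440128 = 444884.38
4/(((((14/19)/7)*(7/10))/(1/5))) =10.86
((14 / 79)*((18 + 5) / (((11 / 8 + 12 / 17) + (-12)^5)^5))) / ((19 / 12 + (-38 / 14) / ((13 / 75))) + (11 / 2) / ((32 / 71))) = 261753823700189184 / 114732838302642405795185867069274756845060833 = 0.00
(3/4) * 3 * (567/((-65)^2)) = 5103/16900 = 0.30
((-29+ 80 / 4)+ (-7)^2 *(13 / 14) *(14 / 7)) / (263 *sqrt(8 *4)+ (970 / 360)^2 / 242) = -5901926976 / 5310291399648871+ 206960026116096 *sqrt(2) / 5310291399648871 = 0.06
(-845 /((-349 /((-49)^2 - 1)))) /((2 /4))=4056000 /349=11621.78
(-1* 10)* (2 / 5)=-4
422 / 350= 211 / 175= 1.21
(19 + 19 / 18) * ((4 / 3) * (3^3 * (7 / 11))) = 459.45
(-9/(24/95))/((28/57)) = -16245/224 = -72.52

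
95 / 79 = 1.20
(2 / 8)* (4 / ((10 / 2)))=1 / 5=0.20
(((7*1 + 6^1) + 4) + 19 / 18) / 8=325 / 144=2.26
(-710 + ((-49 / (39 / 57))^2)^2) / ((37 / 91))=64692399.58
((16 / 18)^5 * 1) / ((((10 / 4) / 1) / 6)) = 131072 / 98415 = 1.33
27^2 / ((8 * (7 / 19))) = 13851 / 56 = 247.34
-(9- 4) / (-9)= 5 / 9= 0.56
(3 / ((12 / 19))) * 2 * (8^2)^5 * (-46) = -469225177088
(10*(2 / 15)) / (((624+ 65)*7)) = 0.00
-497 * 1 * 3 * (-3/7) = 639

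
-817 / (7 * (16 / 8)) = -817 / 14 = -58.36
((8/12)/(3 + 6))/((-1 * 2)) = -1/27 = -0.04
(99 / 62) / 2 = 99 / 124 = 0.80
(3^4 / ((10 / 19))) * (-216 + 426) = 32319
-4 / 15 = -0.27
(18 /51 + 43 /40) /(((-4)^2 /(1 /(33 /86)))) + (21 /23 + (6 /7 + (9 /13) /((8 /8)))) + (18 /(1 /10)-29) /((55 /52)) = 54653981413 /375735360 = 145.46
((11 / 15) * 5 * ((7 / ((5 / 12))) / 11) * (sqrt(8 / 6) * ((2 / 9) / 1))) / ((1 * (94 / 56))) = 3136 * sqrt(3) / 6345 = 0.86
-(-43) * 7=301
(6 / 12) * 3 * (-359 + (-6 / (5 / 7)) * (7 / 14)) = -2724 / 5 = -544.80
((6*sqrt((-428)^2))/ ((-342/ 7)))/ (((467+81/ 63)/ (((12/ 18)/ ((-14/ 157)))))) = 235186/ 280269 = 0.84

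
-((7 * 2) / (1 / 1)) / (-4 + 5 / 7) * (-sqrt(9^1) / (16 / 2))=-1.60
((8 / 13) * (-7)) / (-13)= 56 / 169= 0.33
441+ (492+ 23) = 956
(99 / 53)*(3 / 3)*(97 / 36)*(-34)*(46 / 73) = -417197 / 3869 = -107.83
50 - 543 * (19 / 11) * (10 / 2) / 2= -50485 / 22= -2294.77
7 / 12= 0.58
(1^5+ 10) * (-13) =-143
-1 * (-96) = 96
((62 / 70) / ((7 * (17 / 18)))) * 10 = 1116 / 833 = 1.34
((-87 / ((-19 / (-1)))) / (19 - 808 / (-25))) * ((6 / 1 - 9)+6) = -6525 / 24377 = -0.27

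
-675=-675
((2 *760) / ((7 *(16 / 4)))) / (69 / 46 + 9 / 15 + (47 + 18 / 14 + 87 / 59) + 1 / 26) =728650 / 696611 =1.05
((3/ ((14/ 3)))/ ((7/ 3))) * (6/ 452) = 81/ 22148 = 0.00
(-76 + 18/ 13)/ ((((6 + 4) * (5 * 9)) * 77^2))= -97/ 3468465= -0.00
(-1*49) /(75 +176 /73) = -3577 /5651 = -0.63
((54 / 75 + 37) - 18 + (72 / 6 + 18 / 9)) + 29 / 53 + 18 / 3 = 40.27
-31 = -31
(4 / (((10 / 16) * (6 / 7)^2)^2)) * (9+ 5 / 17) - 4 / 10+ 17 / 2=12697141 / 68850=184.42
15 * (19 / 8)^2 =5415 / 64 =84.61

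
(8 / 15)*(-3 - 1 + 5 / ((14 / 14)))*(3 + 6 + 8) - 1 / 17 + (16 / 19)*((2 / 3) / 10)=8783 / 969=9.06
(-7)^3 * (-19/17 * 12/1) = 78204/17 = 4600.24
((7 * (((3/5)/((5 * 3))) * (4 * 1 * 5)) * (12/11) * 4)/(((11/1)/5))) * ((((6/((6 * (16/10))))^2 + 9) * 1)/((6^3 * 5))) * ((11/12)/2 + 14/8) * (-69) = -14.72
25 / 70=5 / 14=0.36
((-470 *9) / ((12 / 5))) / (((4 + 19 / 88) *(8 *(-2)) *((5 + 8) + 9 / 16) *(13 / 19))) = 2946900 / 1046591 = 2.82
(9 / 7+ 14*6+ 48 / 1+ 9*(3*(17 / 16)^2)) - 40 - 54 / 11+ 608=14327807 / 19712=726.86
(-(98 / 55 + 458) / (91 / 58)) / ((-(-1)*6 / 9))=-439.57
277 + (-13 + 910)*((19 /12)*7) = 40875 /4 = 10218.75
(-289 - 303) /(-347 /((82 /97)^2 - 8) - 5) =-40580416 /2922183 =-13.89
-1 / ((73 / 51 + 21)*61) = -51 / 69784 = -0.00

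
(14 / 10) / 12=7 / 60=0.12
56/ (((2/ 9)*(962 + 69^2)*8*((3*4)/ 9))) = 189/ 45784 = 0.00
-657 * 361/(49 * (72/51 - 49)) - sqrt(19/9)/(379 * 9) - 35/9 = 97.82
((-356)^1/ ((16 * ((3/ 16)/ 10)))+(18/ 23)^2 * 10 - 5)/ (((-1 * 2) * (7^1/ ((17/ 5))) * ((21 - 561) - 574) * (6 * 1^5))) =-6396947/ 148505112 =-0.04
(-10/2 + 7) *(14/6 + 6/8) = 37/6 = 6.17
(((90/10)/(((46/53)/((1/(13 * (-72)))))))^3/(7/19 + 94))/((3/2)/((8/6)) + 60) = -2828663/11999763165451776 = -0.00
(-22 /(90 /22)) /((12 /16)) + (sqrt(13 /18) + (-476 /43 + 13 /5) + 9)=-38546 /5805 + sqrt(26) /6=-5.79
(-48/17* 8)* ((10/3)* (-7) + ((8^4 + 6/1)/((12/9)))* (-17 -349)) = 432392576/17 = 25434857.41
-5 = -5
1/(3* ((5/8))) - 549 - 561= -16642/15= -1109.47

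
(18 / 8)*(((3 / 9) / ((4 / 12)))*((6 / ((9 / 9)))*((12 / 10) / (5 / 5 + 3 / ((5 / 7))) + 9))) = 1620 / 13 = 124.62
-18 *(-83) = 1494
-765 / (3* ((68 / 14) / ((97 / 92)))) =-55.35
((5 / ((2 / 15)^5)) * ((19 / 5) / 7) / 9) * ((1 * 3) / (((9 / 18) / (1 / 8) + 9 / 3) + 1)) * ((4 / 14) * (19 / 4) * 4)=91378125 / 6272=14569.22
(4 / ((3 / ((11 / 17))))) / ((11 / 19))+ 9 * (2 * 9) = 8338 / 51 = 163.49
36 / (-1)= -36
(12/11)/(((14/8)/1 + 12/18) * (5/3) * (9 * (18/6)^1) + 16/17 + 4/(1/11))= 816/114961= 0.01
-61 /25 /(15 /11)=-1.79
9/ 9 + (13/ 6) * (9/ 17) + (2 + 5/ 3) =593/ 102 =5.81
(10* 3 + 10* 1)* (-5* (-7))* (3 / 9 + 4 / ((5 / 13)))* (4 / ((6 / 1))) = 90160 / 9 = 10017.78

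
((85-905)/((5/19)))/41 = -76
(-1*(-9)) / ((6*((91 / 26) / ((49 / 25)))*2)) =21 / 50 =0.42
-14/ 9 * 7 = -10.89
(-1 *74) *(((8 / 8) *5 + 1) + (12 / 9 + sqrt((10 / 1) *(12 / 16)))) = -1628 / 3 - 37 *sqrt(30) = -745.32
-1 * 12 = -12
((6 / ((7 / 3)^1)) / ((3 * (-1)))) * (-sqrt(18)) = 18 * sqrt(2) / 7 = 3.64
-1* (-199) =199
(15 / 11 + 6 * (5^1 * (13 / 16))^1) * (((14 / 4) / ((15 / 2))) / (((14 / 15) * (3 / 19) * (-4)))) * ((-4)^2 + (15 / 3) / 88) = -20269485 / 61952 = -327.18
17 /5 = 3.40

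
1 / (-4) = -1 / 4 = -0.25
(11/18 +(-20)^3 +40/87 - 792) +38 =-4569029/522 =-8752.93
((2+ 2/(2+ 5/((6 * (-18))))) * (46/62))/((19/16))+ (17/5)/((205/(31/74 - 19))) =596133791/377062486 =1.58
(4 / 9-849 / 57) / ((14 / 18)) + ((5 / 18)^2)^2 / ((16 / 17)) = -592702573 / 31912704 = -18.57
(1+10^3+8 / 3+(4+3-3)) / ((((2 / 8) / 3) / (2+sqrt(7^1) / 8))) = 3023 * sqrt(7) / 2+24184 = 28183.05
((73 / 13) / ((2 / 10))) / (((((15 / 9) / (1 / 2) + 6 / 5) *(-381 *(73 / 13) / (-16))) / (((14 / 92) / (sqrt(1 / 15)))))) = 350 *sqrt(15) / 49657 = 0.03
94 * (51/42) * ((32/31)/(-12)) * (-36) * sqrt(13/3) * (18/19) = 460224 * sqrt(39)/4123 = 697.09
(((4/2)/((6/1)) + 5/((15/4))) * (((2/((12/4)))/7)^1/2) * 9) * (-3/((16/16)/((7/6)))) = -5/2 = -2.50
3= 3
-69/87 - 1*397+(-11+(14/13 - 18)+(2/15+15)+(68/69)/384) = -5126603923/12486240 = -410.58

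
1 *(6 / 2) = 3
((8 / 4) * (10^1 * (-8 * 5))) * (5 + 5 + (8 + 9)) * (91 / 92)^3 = -508660425 / 24334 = -20903.28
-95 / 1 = -95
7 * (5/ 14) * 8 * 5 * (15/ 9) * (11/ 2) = 2750/ 3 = 916.67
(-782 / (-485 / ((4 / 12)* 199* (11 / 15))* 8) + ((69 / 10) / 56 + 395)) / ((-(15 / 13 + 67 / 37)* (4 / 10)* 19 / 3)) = -53.92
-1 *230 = -230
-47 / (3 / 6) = -94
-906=-906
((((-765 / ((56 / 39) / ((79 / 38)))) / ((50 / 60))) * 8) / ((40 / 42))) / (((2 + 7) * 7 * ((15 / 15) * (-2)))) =471393 / 5320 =88.61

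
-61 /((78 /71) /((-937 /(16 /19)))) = 77104793 /1248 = 61782.69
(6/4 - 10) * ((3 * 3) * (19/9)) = -323/2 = -161.50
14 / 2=7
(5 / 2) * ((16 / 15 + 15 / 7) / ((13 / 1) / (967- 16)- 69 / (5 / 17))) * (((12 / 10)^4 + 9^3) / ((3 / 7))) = -16270804503 / 278864500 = -58.35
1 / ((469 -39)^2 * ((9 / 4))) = 1 / 416025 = 0.00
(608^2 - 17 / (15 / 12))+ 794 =1852222 / 5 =370444.40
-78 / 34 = -39 / 17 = -2.29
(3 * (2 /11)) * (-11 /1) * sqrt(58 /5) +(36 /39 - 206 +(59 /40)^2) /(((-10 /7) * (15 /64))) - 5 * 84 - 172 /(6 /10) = -1635857 /16250 - 6 * sqrt(290) /5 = -121.10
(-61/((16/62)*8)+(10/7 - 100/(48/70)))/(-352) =233791/473088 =0.49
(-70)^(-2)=1 /4900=0.00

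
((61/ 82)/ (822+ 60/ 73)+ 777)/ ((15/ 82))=3827049577/ 900990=4247.60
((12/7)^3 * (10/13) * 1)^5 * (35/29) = 7703510787293184000000/7302764902232388953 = 1054.88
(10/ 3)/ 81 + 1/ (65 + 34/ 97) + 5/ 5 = 542446/ 513459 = 1.06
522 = 522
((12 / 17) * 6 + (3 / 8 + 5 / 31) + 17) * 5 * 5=2294725 / 4216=544.29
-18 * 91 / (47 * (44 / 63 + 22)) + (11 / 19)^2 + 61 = 55804261 / 933185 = 59.80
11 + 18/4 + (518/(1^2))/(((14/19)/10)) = 7045.50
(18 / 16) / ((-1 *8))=-9 / 64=-0.14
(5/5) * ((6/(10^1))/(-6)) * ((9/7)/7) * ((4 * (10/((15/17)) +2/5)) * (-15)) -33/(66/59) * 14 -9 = -100222/245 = -409.07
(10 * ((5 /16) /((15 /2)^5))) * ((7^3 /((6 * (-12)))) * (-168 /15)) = 9604 /1366875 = 0.01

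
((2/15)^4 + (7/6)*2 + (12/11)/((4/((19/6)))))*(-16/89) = -28487816/49561875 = -0.57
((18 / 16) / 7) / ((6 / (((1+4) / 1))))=15 / 112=0.13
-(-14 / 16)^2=-49 / 64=-0.77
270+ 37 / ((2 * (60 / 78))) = 5881 / 20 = 294.05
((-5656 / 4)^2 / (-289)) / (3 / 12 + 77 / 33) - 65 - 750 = -3493.06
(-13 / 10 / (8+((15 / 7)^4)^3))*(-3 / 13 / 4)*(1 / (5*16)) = 41523861603 / 415542618202345600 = 0.00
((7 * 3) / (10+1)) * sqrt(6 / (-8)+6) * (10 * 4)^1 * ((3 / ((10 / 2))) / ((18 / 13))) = 182 * sqrt(21) / 11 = 75.82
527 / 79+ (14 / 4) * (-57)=-30467 / 158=-192.83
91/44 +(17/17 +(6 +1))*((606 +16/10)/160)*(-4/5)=-22.24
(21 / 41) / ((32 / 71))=1491 / 1312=1.14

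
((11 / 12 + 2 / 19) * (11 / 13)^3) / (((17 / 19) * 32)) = 310123 / 14342016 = 0.02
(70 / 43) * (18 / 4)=315 / 43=7.33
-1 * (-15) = 15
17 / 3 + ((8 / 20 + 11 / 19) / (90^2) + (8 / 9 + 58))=16558531 / 256500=64.56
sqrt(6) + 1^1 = 1 + sqrt(6) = 3.45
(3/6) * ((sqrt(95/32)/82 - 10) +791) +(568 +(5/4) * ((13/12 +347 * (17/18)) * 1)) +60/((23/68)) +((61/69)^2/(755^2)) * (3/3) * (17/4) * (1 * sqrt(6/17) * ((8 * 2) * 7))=104188 * sqrt(102)/2713889025 +sqrt(190)/1312 +5123327/3312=1546.91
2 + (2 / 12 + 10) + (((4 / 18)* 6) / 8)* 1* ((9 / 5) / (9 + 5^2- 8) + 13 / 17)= 54391 / 4420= 12.31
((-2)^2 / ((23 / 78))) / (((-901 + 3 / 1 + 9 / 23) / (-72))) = 22464 / 20645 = 1.09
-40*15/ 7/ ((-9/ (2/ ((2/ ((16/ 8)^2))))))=800/ 21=38.10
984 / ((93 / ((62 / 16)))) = 41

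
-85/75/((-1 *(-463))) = -17/6945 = -0.00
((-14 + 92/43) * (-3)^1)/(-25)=-306/215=-1.42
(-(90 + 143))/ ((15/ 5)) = -77.67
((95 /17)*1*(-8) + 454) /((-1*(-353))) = 6958 /6001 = 1.16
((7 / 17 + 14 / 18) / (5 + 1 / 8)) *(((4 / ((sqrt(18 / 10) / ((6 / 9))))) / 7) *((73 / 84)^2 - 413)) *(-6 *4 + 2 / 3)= 3025150960 *sqrt(5) / 10670373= 633.95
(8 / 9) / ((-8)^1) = -1 / 9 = -0.11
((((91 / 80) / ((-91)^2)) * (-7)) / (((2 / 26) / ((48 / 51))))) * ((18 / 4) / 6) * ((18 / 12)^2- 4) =21 / 1360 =0.02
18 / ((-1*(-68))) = 9 / 34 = 0.26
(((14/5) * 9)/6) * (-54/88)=-567/220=-2.58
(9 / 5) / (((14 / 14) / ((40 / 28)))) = 18 / 7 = 2.57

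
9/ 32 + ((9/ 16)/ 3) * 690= 4149/ 32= 129.66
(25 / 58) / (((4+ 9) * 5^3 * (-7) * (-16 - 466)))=1 / 12719980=0.00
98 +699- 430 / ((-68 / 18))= 15484 / 17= 910.82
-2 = -2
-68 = -68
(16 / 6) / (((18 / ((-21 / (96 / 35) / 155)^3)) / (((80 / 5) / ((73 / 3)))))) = -117649 / 10021215744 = -0.00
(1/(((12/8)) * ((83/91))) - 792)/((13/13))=-197026/249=-791.27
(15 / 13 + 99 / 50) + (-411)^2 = 109800687 / 650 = 168924.13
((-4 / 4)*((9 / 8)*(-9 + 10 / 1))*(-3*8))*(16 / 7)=432 / 7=61.71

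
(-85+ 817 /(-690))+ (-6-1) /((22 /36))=-741077 /7590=-97.64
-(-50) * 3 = 150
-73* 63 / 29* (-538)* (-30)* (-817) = 2091177986.90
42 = 42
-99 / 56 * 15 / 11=-135 / 56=-2.41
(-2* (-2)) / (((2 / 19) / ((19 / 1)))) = 722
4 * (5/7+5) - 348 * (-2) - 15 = 4927/7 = 703.86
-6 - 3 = -9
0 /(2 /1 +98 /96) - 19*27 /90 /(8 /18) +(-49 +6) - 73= -5153 /40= -128.82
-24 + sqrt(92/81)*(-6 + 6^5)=-24 + 5180*sqrt(23)/3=8256.80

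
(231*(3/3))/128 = 231/128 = 1.80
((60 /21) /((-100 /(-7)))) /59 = 1 /295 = 0.00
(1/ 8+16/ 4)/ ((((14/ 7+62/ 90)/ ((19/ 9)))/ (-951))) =-271035/ 88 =-3079.94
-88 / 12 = -22 / 3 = -7.33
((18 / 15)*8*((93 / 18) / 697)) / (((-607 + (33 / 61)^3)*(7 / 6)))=-168873864 / 1680102312175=-0.00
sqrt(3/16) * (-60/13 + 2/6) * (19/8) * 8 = -3173 * sqrt(3)/156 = -35.23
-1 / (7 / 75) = -75 / 7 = -10.71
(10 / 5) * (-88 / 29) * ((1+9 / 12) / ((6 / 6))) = -308 / 29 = -10.62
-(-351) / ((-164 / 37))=-12987 / 164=-79.19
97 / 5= 19.40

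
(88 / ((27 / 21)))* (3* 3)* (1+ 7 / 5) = 7392 / 5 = 1478.40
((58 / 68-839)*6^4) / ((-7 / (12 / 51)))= 10552032 / 289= 36512.22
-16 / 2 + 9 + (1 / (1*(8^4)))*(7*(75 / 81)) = 110767 / 110592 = 1.00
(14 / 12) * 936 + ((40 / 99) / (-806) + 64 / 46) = 1003329296 / 917631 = 1093.39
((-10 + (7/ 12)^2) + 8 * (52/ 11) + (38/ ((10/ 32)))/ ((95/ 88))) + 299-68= 14723219/ 39600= 371.80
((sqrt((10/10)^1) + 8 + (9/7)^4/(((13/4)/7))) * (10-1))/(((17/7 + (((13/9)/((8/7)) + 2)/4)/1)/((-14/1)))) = -344088000/595231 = -578.07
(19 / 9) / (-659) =-19 / 5931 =-0.00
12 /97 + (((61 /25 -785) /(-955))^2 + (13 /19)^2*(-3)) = -12160730622743 /19960237140625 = -0.61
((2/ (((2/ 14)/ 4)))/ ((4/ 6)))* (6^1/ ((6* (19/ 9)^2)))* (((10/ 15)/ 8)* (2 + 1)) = 1701/ 361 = 4.71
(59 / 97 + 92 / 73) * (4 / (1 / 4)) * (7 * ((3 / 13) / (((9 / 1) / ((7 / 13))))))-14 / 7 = 3192970 / 3590067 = 0.89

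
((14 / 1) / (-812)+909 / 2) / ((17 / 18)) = 237240 / 493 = 481.22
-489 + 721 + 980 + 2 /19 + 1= 23049 /19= 1213.11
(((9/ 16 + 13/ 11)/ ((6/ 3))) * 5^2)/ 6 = 7675/ 2112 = 3.63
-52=-52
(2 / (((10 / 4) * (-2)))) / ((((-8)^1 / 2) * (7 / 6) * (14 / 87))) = 261 / 490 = 0.53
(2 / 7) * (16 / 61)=32 / 427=0.07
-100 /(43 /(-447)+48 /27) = -26820 /451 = -59.47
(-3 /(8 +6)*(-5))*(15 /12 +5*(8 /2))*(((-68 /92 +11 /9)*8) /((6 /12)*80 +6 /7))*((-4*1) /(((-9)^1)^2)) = -85000 /799227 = -0.11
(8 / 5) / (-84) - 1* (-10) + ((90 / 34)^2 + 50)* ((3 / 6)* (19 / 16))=43.83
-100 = -100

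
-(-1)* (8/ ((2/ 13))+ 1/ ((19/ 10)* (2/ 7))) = 1023/ 19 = 53.84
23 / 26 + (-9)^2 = 81.88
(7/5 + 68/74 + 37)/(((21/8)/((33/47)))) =640112/60865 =10.52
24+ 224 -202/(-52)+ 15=6939/26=266.88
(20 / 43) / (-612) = -5 / 6579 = -0.00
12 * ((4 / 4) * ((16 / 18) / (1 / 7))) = 224 / 3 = 74.67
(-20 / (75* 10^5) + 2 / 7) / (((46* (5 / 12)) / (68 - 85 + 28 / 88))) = -275247431 / 1106875000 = -0.25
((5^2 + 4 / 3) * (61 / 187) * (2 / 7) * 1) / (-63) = -9638 / 247401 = -0.04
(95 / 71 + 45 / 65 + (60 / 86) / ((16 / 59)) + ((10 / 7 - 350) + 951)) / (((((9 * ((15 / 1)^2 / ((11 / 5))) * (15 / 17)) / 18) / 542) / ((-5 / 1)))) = -22790776005679 / 625101750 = -36459.31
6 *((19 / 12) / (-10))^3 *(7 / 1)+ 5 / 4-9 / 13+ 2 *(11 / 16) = 6611831 / 3744000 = 1.77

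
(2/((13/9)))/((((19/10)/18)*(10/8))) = 2592/247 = 10.49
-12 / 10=-6 / 5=-1.20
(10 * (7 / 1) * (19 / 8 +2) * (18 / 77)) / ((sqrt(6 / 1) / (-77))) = -3675 * sqrt(6) / 4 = -2250.47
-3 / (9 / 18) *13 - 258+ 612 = 276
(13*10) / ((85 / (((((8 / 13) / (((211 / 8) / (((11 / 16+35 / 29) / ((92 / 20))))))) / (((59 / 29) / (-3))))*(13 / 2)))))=-685620 / 4867559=-0.14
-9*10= -90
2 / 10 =1 / 5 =0.20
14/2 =7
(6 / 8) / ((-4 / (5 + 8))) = -39 / 16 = -2.44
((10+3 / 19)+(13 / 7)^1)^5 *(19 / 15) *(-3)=-10420387635327968 / 10951525235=-951501.04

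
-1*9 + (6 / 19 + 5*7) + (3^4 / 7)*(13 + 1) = 3578 / 19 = 188.32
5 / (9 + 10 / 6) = 15 / 32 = 0.47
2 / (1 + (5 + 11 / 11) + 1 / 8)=16 / 57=0.28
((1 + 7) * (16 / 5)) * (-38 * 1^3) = -4864 / 5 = -972.80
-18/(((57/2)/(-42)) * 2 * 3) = 84/19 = 4.42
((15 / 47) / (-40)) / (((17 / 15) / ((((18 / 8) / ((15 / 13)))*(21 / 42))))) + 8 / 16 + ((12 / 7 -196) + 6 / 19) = -1315852667 / 6801088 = -193.48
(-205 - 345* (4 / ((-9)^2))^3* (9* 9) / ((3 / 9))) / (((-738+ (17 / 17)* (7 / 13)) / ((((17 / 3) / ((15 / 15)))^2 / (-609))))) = -589116385 / 38306286963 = -0.02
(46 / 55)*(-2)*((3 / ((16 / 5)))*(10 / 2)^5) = -215625 / 44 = -4900.57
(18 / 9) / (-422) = -0.00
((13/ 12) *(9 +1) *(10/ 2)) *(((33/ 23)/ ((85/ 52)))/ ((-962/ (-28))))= 20020/ 14467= 1.38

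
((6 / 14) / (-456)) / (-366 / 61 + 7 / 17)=17 / 101080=0.00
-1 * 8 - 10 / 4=-21 / 2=-10.50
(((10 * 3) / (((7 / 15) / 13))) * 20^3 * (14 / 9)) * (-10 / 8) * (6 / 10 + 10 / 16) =-15925000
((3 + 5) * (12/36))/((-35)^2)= 8/3675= 0.00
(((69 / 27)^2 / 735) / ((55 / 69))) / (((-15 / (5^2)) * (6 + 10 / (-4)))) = -24334 / 4584195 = -0.01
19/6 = 3.17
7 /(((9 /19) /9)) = 133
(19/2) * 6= 57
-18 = -18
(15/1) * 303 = 4545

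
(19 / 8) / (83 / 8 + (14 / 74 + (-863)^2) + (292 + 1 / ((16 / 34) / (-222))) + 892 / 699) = 491397 / 154060943987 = 0.00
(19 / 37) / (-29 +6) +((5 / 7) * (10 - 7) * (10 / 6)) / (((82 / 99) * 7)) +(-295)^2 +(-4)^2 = 297622887921 / 3419318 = 87041.59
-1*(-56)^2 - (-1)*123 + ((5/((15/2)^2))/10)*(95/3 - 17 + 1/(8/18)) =-3012.85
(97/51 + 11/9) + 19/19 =631/153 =4.12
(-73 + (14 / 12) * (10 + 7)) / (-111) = 319 / 666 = 0.48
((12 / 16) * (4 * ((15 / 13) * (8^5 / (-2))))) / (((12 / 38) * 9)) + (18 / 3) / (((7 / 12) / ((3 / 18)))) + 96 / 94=-256005860 / 12831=-19952.14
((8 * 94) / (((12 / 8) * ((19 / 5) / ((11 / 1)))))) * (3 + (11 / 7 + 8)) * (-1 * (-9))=21838080 / 133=164196.09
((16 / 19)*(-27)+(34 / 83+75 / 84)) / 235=-189291 / 2075332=-0.09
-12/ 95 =-0.13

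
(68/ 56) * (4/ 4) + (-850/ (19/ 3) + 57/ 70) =-87901/ 665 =-132.18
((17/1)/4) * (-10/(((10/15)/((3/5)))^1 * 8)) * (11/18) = -187/64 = -2.92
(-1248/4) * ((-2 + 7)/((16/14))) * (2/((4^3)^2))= -0.67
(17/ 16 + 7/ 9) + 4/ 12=313/ 144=2.17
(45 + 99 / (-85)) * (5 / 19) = 11.54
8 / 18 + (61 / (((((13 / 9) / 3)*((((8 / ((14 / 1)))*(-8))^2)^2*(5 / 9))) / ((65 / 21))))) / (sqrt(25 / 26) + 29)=51554227691 / 103058767872- 8473815*sqrt(26) / 22901948416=0.50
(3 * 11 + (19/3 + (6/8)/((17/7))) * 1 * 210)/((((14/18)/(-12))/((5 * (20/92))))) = -65538450/2737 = -23945.36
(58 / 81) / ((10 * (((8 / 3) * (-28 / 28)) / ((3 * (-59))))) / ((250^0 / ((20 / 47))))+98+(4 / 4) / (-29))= 4664186 / 638543133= 0.01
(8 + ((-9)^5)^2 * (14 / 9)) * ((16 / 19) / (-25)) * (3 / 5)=-109619608.00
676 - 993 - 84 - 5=-406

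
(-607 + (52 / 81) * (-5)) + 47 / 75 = -1234406 / 2025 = -609.58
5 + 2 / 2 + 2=8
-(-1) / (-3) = -1 / 3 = -0.33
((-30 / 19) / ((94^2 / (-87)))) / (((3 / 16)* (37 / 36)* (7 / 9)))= 1127520 / 10870489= 0.10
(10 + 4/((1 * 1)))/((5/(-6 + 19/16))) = -539/40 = -13.48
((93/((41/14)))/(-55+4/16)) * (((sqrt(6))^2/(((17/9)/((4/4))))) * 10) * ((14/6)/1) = -2187360/50881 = -42.99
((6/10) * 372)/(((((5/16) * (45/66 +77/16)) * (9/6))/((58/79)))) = 121516032/1909825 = 63.63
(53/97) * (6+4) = 530/97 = 5.46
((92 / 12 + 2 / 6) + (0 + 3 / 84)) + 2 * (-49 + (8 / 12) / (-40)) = -37799 / 420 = -90.00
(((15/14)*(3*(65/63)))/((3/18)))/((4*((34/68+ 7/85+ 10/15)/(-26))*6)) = -82875/4802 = -17.26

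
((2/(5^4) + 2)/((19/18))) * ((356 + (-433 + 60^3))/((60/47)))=320987.95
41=41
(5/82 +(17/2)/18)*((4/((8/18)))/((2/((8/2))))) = 787/82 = 9.60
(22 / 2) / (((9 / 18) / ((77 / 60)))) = 847 / 30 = 28.23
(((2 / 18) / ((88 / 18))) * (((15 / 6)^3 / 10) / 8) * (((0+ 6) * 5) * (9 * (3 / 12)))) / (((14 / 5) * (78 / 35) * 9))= 3125 / 585728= 0.01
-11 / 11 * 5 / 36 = -5 / 36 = -0.14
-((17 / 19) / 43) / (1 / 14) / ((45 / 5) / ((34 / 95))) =-8092 / 698535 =-0.01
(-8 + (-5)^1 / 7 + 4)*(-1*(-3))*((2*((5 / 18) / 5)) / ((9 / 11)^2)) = -1331 / 567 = -2.35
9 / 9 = 1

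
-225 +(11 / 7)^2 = -222.53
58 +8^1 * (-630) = -4982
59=59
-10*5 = -50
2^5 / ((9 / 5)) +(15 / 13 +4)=2683 / 117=22.93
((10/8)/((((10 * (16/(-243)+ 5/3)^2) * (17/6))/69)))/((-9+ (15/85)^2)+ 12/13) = -900438201/6098841584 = -0.15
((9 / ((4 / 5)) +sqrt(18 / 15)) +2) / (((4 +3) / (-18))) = -36.89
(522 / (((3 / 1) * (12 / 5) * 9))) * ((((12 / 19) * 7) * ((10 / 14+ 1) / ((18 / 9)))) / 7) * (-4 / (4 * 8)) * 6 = -435 / 133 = -3.27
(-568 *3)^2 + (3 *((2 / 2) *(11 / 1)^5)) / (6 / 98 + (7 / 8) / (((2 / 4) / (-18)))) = 2966230634 / 1027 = 2888247.94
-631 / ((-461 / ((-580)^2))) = 460452.06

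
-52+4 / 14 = -362 / 7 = -51.71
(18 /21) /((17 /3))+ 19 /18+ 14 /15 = 22921 /10710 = 2.14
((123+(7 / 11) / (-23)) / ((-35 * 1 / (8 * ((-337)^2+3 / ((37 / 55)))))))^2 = 1093938712960513405763584 / 107344693225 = 10190897007526.60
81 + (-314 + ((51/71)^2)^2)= -5914156472/25411681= -232.73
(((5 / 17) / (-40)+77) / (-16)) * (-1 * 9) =43.31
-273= -273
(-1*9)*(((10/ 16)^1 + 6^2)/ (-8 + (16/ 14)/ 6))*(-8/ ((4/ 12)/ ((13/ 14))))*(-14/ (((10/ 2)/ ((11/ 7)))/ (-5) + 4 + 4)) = 293293/ 164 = 1788.37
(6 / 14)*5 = 15 / 7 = 2.14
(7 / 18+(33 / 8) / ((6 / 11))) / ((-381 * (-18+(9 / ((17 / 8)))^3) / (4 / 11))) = -5625385 / 42971597064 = -0.00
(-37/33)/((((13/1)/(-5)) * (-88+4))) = -185/36036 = -0.01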